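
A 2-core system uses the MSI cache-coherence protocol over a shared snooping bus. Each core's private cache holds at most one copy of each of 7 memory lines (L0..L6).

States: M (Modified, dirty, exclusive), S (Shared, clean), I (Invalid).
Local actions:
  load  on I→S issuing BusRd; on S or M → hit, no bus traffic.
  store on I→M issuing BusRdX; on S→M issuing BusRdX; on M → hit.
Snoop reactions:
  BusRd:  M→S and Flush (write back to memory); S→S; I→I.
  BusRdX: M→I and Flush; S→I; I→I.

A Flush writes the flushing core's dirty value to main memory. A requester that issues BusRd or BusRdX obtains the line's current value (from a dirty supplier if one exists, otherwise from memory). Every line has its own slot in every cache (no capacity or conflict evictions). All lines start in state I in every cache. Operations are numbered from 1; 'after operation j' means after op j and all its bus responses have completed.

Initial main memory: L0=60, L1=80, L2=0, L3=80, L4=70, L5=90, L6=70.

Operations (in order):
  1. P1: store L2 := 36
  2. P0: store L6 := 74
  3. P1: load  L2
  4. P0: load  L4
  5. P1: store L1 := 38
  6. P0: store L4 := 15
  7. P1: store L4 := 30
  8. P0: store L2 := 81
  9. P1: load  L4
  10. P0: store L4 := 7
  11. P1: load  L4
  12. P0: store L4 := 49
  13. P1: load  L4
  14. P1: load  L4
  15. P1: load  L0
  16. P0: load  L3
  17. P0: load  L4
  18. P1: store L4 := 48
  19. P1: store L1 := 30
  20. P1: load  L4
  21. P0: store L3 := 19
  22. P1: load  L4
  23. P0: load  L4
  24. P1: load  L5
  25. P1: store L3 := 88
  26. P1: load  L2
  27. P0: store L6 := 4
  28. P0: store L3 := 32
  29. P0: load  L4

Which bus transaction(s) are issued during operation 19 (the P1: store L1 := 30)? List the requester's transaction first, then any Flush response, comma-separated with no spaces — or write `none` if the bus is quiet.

bus = none

[1] P1: store L2 := 36 | P0:I, P1:M(36) | bus: BusRdX
[2] P0: store L6 := 74 | P0:M(74), P1:I | bus: BusRdX
[3] P1: load  L2 | P0:I, P1:M(36) | bus: none
[4] P0: load  L4 | P0:S(70), P1:I | bus: BusRd
[5] P1: store L1 := 38 | P0:I, P1:M(38) | bus: BusRdX
[6] P0: store L4 := 15 | P0:M(15), P1:I | bus: BusRdX
[7] P1: store L4 := 30 | P0:I, P1:M(30) | bus: BusRdX,Flush
[8] P0: store L2 := 81 | P0:M(81), P1:I | bus: BusRdX,Flush
[9] P1: load  L4 | P0:I, P1:M(30) | bus: none
[10] P0: store L4 := 7 | P0:M(7), P1:I | bus: BusRdX,Flush
[11] P1: load  L4 | P0:S(7), P1:S(7) | bus: BusRd,Flush
[12] P0: store L4 := 49 | P0:M(49), P1:I | bus: BusRdX
[13] P1: load  L4 | P0:S(49), P1:S(49) | bus: BusRd,Flush
[14] P1: load  L4 | P0:S(49), P1:S(49) | bus: none
[15] P1: load  L0 | P0:I, P1:S(60) | bus: BusRd
[16] P0: load  L3 | P0:S(80), P1:I | bus: BusRd
[17] P0: load  L4 | P0:S(49), P1:S(49) | bus: none
[18] P1: store L4 := 48 | P0:I, P1:M(48) | bus: BusRdX
[19] P1: store L1 := 30 | P0:I, P1:M(30) | bus: none
[20] P1: load  L4 | P0:I, P1:M(48) | bus: none
[21] P0: store L3 := 19 | P0:M(19), P1:I | bus: BusRdX
[22] P1: load  L4 | P0:I, P1:M(48) | bus: none
[23] P0: load  L4 | P0:S(48), P1:S(48) | bus: BusRd,Flush
[24] P1: load  L5 | P0:I, P1:S(90) | bus: BusRd
[25] P1: store L3 := 88 | P0:I, P1:M(88) | bus: BusRdX,Flush
[26] P1: load  L2 | P0:S(81), P1:S(81) | bus: BusRd,Flush
[27] P0: store L6 := 4 | P0:M(4), P1:I | bus: none
[28] P0: store L3 := 32 | P0:M(32), P1:I | bus: BusRdX,Flush
[29] P0: load  L4 | P0:S(48), P1:S(48) | bus: none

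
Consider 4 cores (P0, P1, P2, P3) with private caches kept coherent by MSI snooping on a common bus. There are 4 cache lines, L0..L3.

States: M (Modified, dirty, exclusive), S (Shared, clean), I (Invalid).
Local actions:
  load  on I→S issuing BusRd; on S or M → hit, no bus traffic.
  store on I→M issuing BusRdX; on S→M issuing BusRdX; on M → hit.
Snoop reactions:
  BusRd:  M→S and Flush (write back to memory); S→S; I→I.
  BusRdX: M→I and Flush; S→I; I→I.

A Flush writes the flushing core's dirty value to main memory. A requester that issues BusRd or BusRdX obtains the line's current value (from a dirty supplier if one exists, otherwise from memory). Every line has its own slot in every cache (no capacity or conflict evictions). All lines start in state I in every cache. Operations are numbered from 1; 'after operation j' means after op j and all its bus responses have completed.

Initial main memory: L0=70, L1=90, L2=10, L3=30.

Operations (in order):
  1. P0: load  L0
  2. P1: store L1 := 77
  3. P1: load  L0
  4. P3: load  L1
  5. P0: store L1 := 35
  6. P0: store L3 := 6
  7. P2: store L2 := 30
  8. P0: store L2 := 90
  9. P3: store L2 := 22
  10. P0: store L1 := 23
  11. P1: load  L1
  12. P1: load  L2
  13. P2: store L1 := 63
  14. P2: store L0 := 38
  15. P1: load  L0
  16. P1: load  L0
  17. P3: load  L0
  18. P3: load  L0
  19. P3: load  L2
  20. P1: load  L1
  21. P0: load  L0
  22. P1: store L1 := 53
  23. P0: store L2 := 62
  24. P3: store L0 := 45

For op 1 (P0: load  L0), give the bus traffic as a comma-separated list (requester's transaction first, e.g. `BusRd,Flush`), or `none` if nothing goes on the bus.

bus = BusRd

  op1 P0: load  L0 → S/I/I/I on L0; bus BusRd; mem=70
  op2 P1: store L1 := 77 → I/M/I/I on L1; bus BusRdX; mem=90
  op3 P1: load  L0 → S/S/I/I on L0; bus BusRd; mem=70
  op4 P3: load  L1 → I/S/I/S on L1; bus BusRd Flush; mem=77
  op5 P0: store L1 := 35 → M/I/I/I on L1; bus BusRdX; mem=77
  op6 P0: store L3 := 6 → M/I/I/I on L3; bus BusRdX; mem=30
  op7 P2: store L2 := 30 → I/I/M/I on L2; bus BusRdX; mem=10
  op8 P0: store L2 := 90 → M/I/I/I on L2; bus BusRdX Flush; mem=30
  op9 P3: store L2 := 22 → I/I/I/M on L2; bus BusRdX Flush; mem=90
  op10 P0: store L1 := 23 → M/I/I/I on L1; bus (none); mem=77
  op11 P1: load  L1 → S/S/I/I on L1; bus BusRd Flush; mem=23
  op12 P1: load  L2 → I/S/I/S on L2; bus BusRd Flush; mem=22
  op13 P2: store L1 := 63 → I/I/M/I on L1; bus BusRdX; mem=23
  op14 P2: store L0 := 38 → I/I/M/I on L0; bus BusRdX; mem=70
  op15 P1: load  L0 → I/S/S/I on L0; bus BusRd Flush; mem=38
  op16 P1: load  L0 → I/S/S/I on L0; bus (none); mem=38
  op17 P3: load  L0 → I/S/S/S on L0; bus BusRd; mem=38
  op18 P3: load  L0 → I/S/S/S on L0; bus (none); mem=38
  op19 P3: load  L2 → I/S/I/S on L2; bus (none); mem=22
  op20 P1: load  L1 → I/S/S/I on L1; bus BusRd Flush; mem=63
  op21 P0: load  L0 → S/S/S/S on L0; bus BusRd; mem=38
  op22 P1: store L1 := 53 → I/M/I/I on L1; bus BusRdX; mem=63
  op23 P0: store L2 := 62 → M/I/I/I on L2; bus BusRdX; mem=22
  op24 P3: store L0 := 45 → I/I/I/M on L0; bus BusRdX; mem=38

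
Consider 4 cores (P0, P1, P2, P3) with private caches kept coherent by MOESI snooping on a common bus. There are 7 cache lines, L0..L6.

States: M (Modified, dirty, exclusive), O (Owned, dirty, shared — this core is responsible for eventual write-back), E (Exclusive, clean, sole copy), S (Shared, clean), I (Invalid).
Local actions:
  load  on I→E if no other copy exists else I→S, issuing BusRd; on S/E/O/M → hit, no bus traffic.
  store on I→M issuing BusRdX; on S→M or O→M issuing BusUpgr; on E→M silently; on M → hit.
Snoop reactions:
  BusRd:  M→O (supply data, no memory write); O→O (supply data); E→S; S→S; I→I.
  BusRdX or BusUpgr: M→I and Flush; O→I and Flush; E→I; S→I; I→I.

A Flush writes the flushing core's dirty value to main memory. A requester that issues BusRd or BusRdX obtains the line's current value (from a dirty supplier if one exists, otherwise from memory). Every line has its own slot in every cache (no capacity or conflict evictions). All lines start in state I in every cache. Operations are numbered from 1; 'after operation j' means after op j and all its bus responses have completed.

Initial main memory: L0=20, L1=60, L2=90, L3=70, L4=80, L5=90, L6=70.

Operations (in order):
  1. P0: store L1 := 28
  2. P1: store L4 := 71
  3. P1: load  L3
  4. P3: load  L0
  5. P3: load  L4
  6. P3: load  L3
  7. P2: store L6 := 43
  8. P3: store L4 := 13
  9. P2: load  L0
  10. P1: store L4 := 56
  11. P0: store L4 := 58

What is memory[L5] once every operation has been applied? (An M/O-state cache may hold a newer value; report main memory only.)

1. P0: store L1 := 28  bus=[BusRdX]  L1: P0=M P1=I P2=I P3=I  mem[L1]=60
2. P1: store L4 := 71  bus=[BusRdX]  L4: P0=I P1=M P2=I P3=I  mem[L4]=80
3. P1: load  L3  bus=[BusRd]  L3: P0=I P1=E P2=I P3=I  mem[L3]=70
4. P3: load  L0  bus=[BusRd]  L0: P0=I P1=I P2=I P3=E  mem[L0]=20
5. P3: load  L4  bus=[BusRd]  L4: P0=I P1=O P2=I P3=S  mem[L4]=80
6. P3: load  L3  bus=[BusRd]  L3: P0=I P1=S P2=I P3=S  mem[L3]=70
7. P2: store L6 := 43  bus=[BusRdX]  L6: P0=I P1=I P2=M P3=I  mem[L6]=70
8. P3: store L4 := 13  bus=[BusUpgr,Flush]  L4: P0=I P1=I P2=I P3=M  mem[L4]=71
9. P2: load  L0  bus=[BusRd]  L0: P0=I P1=I P2=S P3=S  mem[L0]=20
10. P1: store L4 := 56  bus=[BusRdX,Flush]  L4: P0=I P1=M P2=I P3=I  mem[L4]=13
11. P0: store L4 := 58  bus=[BusRdX,Flush]  L4: P0=M P1=I P2=I P3=I  mem[L4]=56

memory[L5] = 90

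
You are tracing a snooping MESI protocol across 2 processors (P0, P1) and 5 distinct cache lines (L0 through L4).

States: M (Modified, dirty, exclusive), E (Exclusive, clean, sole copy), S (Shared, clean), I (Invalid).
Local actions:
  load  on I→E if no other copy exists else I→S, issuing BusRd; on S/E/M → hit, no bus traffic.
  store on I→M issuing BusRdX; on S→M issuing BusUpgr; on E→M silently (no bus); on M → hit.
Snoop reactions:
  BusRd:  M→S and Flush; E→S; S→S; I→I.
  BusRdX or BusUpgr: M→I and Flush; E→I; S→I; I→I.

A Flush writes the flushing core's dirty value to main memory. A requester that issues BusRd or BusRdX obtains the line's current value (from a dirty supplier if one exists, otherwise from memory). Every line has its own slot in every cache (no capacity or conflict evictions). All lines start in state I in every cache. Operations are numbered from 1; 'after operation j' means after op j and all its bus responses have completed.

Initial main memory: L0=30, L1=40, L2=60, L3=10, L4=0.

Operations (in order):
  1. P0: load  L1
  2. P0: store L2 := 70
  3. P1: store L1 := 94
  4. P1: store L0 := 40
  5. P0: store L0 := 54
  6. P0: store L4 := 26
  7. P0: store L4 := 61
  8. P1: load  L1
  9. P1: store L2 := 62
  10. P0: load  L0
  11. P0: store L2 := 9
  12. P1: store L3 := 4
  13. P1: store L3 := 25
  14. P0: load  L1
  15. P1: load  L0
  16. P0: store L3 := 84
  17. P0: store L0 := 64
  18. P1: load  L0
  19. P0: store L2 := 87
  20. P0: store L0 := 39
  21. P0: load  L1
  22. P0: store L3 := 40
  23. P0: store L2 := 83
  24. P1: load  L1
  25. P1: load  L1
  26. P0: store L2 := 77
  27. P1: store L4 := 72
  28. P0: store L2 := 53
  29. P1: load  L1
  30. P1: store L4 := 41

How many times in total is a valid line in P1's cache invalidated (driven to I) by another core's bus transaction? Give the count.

invalidations = 5

  op1 P0: load  L1 → E/I on L1; bus BusRd; mem=40
  op2 P0: store L2 := 70 → M/I on L2; bus BusRdX; mem=60
  op3 P1: store L1 := 94 → I/M on L1; bus BusRdX; mem=40
  op4 P1: store L0 := 40 → I/M on L0; bus BusRdX; mem=30
  op5 P0: store L0 := 54 → M/I on L0; bus BusRdX Flush; mem=40
  op6 P0: store L4 := 26 → M/I on L4; bus BusRdX; mem=0
  op7 P0: store L4 := 61 → M/I on L4; bus (none); mem=0
  op8 P1: load  L1 → I/M on L1; bus (none); mem=40
  op9 P1: store L2 := 62 → I/M on L2; bus BusRdX Flush; mem=70
  op10 P0: load  L0 → M/I on L0; bus (none); mem=40
  op11 P0: store L2 := 9 → M/I on L2; bus BusRdX Flush; mem=62
  op12 P1: store L3 := 4 → I/M on L3; bus BusRdX; mem=10
  op13 P1: store L3 := 25 → I/M on L3; bus (none); mem=10
  op14 P0: load  L1 → S/S on L1; bus BusRd Flush; mem=94
  op15 P1: load  L0 → S/S on L0; bus BusRd Flush; mem=54
  op16 P0: store L3 := 84 → M/I on L3; bus BusRdX Flush; mem=25
  op17 P0: store L0 := 64 → M/I on L0; bus BusUpgr; mem=54
  op18 P1: load  L0 → S/S on L0; bus BusRd Flush; mem=64
  op19 P0: store L2 := 87 → M/I on L2; bus (none); mem=62
  op20 P0: store L0 := 39 → M/I on L0; bus BusUpgr; mem=64
  op21 P0: load  L1 → S/S on L1; bus (none); mem=94
  op22 P0: store L3 := 40 → M/I on L3; bus (none); mem=25
  op23 P0: store L2 := 83 → M/I on L2; bus (none); mem=62
  op24 P1: load  L1 → S/S on L1; bus (none); mem=94
  op25 P1: load  L1 → S/S on L1; bus (none); mem=94
  op26 P0: store L2 := 77 → M/I on L2; bus (none); mem=62
  op27 P1: store L4 := 72 → I/M on L4; bus BusRdX Flush; mem=61
  op28 P0: store L2 := 53 → M/I on L2; bus (none); mem=62
  op29 P1: load  L1 → S/S on L1; bus (none); mem=94
  op30 P1: store L4 := 41 → I/M on L4; bus (none); mem=61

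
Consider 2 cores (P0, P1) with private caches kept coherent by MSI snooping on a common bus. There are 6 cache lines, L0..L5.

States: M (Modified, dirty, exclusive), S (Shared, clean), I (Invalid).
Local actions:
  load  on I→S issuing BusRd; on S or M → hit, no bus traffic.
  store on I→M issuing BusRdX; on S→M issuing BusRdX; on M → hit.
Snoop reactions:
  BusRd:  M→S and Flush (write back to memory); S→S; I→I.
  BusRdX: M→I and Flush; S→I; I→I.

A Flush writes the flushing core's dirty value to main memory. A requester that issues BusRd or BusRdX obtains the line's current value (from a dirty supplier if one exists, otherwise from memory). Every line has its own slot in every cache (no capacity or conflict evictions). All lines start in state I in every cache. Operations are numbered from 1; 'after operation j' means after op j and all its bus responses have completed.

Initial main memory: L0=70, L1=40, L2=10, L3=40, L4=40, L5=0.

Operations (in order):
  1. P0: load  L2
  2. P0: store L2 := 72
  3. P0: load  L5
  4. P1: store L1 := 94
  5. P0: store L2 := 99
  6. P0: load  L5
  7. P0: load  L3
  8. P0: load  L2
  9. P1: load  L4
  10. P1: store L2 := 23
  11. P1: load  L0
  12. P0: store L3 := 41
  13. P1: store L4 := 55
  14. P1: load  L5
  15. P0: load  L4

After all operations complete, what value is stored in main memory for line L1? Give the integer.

memory[L1] = 40

  op1 P0: load  L2 → S/I on L2; bus BusRd; mem=10
  op2 P0: store L2 := 72 → M/I on L2; bus BusRdX; mem=10
  op3 P0: load  L5 → S/I on L5; bus BusRd; mem=0
  op4 P1: store L1 := 94 → I/M on L1; bus BusRdX; mem=40
  op5 P0: store L2 := 99 → M/I on L2; bus (none); mem=10
  op6 P0: load  L5 → S/I on L5; bus (none); mem=0
  op7 P0: load  L3 → S/I on L3; bus BusRd; mem=40
  op8 P0: load  L2 → M/I on L2; bus (none); mem=10
  op9 P1: load  L4 → I/S on L4; bus BusRd; mem=40
  op10 P1: store L2 := 23 → I/M on L2; bus BusRdX Flush; mem=99
  op11 P1: load  L0 → I/S on L0; bus BusRd; mem=70
  op12 P0: store L3 := 41 → M/I on L3; bus BusRdX; mem=40
  op13 P1: store L4 := 55 → I/M on L4; bus BusRdX; mem=40
  op14 P1: load  L5 → S/S on L5; bus BusRd; mem=0
  op15 P0: load  L4 → S/S on L4; bus BusRd Flush; mem=55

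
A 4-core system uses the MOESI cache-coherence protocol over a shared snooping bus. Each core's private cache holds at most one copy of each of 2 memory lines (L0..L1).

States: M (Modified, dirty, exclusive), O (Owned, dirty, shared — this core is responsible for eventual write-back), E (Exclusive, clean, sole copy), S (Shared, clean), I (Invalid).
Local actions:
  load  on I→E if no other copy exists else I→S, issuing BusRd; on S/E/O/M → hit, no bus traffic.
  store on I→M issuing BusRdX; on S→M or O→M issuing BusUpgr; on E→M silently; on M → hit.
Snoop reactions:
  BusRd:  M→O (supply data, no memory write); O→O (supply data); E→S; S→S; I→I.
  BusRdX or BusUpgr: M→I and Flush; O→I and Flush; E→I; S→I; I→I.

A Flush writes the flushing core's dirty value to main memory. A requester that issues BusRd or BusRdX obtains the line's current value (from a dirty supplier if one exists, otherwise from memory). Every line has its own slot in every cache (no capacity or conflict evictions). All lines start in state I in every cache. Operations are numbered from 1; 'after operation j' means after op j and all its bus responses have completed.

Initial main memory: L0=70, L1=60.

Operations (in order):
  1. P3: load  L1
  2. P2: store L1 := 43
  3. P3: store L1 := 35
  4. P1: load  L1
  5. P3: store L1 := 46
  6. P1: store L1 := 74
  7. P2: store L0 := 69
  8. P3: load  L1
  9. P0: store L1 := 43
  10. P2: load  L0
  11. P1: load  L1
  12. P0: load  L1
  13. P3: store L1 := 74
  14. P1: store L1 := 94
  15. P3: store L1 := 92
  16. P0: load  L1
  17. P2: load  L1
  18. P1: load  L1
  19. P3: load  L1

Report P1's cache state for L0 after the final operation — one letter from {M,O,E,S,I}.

state = I

step 1: P3: load  L1  ⟶  IIIE  (L1)  txn=BusRd  M[L1]=60
step 2: P2: store L1 := 43  ⟶  IIMI  (L1)  txn=BusRdX  M[L1]=60
step 3: P3: store L1 := 35  ⟶  IIIM  (L1)  txn=BusRdX+Flush  M[L1]=43
step 4: P1: load  L1  ⟶  ISIO  (L1)  txn=BusRd  M[L1]=43
step 5: P3: store L1 := 46  ⟶  IIIM  (L1)  txn=BusUpgr  M[L1]=43
step 6: P1: store L1 := 74  ⟶  IMII  (L1)  txn=BusRdX+Flush  M[L1]=46
step 7: P2: store L0 := 69  ⟶  IIMI  (L0)  txn=BusRdX  M[L0]=70
step 8: P3: load  L1  ⟶  IOIS  (L1)  txn=BusRd  M[L1]=46
step 9: P0: store L1 := 43  ⟶  MIII  (L1)  txn=BusRdX+Flush  M[L1]=74
step 10: P2: load  L0  ⟶  IIMI  (L0)  txn=∅  M[L0]=70
step 11: P1: load  L1  ⟶  OSII  (L1)  txn=BusRd  M[L1]=74
step 12: P0: load  L1  ⟶  OSII  (L1)  txn=∅  M[L1]=74
step 13: P3: store L1 := 74  ⟶  IIIM  (L1)  txn=BusRdX+Flush  M[L1]=43
step 14: P1: store L1 := 94  ⟶  IMII  (L1)  txn=BusRdX+Flush  M[L1]=74
step 15: P3: store L1 := 92  ⟶  IIIM  (L1)  txn=BusRdX+Flush  M[L1]=94
step 16: P0: load  L1  ⟶  SIIO  (L1)  txn=BusRd  M[L1]=94
step 17: P2: load  L1  ⟶  SISO  (L1)  txn=BusRd  M[L1]=94
step 18: P1: load  L1  ⟶  SSSO  (L1)  txn=BusRd  M[L1]=94
step 19: P3: load  L1  ⟶  SSSO  (L1)  txn=∅  M[L1]=94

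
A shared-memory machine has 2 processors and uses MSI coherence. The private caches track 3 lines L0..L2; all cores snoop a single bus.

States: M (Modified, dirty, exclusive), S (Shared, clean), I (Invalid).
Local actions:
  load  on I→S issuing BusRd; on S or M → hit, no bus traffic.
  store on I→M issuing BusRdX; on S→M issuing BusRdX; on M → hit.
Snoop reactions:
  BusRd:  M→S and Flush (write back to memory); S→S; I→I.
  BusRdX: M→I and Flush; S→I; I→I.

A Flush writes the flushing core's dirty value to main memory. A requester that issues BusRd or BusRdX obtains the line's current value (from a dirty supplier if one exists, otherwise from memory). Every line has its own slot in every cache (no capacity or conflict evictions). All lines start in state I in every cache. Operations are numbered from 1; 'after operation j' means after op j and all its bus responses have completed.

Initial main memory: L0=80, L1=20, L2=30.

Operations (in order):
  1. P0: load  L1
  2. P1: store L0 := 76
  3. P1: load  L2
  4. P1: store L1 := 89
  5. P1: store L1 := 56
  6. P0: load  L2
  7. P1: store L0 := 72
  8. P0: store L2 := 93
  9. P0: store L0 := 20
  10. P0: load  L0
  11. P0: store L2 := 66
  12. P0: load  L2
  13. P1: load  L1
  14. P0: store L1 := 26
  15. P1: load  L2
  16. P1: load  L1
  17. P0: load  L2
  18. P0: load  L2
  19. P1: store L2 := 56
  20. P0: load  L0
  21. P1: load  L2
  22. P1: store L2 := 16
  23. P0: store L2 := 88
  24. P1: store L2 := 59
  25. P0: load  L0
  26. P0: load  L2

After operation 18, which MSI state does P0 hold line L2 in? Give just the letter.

[1] P0: load  L1 | P0:S(20), P1:I | bus: BusRd
[2] P1: store L0 := 76 | P0:I, P1:M(76) | bus: BusRdX
[3] P1: load  L2 | P0:I, P1:S(30) | bus: BusRd
[4] P1: store L1 := 89 | P0:I, P1:M(89) | bus: BusRdX
[5] P1: store L1 := 56 | P0:I, P1:M(56) | bus: none
[6] P0: load  L2 | P0:S(30), P1:S(30) | bus: BusRd
[7] P1: store L0 := 72 | P0:I, P1:M(72) | bus: none
[8] P0: store L2 := 93 | P0:M(93), P1:I | bus: BusRdX
[9] P0: store L0 := 20 | P0:M(20), P1:I | bus: BusRdX,Flush
[10] P0: load  L0 | P0:M(20), P1:I | bus: none
[11] P0: store L2 := 66 | P0:M(66), P1:I | bus: none
[12] P0: load  L2 | P0:M(66), P1:I | bus: none
[13] P1: load  L1 | P0:I, P1:M(56) | bus: none
[14] P0: store L1 := 26 | P0:M(26), P1:I | bus: BusRdX,Flush
[15] P1: load  L2 | P0:S(66), P1:S(66) | bus: BusRd,Flush
[16] P1: load  L1 | P0:S(26), P1:S(26) | bus: BusRd,Flush
[17] P0: load  L2 | P0:S(66), P1:S(66) | bus: none
[18] P0: load  L2 | P0:S(66), P1:S(66) | bus: none
[19] P1: store L2 := 56 | P0:I, P1:M(56) | bus: BusRdX
[20] P0: load  L0 | P0:M(20), P1:I | bus: none
[21] P1: load  L2 | P0:I, P1:M(56) | bus: none
[22] P1: store L2 := 16 | P0:I, P1:M(16) | bus: none
[23] P0: store L2 := 88 | P0:M(88), P1:I | bus: BusRdX,Flush
[24] P1: store L2 := 59 | P0:I, P1:M(59) | bus: BusRdX,Flush
[25] P0: load  L0 | P0:M(20), P1:I | bus: none
[26] P0: load  L2 | P0:S(59), P1:S(59) | bus: BusRd,Flush

state = S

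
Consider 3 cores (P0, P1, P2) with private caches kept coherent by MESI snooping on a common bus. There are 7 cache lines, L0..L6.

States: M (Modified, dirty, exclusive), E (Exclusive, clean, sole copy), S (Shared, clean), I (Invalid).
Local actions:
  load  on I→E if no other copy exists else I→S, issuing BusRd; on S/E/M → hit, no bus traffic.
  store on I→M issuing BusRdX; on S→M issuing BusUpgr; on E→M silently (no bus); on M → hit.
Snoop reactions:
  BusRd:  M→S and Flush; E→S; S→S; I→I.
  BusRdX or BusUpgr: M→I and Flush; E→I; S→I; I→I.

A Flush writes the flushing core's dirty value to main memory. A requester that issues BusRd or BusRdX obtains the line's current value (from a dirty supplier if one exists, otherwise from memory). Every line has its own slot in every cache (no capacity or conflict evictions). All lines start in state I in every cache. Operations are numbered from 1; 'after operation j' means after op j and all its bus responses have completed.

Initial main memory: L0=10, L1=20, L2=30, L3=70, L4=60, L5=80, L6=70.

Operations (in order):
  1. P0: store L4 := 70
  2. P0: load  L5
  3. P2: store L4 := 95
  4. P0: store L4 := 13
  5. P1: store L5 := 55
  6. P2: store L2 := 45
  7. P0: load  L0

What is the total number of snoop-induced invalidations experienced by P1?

step 1: P0: store L4 := 70  ⟶  MII  (L4)  txn=BusRdX  M[L4]=60
step 2: P0: load  L5  ⟶  EII  (L5)  txn=BusRd  M[L5]=80
step 3: P2: store L4 := 95  ⟶  IIM  (L4)  txn=BusRdX+Flush  M[L4]=70
step 4: P0: store L4 := 13  ⟶  MII  (L4)  txn=BusRdX+Flush  M[L4]=95
step 5: P1: store L5 := 55  ⟶  IMI  (L5)  txn=BusRdX  M[L5]=80
step 6: P2: store L2 := 45  ⟶  IIM  (L2)  txn=BusRdX  M[L2]=30
step 7: P0: load  L0  ⟶  EII  (L0)  txn=BusRd  M[L0]=10

invalidations = 0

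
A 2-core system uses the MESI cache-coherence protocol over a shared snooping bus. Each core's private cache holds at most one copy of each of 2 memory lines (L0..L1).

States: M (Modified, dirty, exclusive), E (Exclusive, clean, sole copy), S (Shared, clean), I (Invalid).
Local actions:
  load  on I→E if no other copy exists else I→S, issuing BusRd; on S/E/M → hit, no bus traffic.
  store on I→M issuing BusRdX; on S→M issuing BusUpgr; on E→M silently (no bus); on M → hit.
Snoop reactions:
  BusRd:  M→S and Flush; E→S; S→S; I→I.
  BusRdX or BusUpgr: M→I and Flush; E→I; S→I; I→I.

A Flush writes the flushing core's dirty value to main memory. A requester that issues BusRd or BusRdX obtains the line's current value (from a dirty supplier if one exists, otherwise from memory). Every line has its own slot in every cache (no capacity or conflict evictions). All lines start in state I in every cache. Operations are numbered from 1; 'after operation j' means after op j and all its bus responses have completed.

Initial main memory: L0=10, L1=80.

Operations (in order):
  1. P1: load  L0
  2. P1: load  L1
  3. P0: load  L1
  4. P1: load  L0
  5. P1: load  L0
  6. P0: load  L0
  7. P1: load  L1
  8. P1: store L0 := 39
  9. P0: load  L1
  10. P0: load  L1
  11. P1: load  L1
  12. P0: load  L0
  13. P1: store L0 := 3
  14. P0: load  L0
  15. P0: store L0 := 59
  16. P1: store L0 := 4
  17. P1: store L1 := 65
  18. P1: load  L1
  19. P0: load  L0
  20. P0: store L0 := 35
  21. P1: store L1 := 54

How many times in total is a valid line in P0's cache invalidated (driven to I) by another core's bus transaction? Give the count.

1. P1: load  L0  bus=[BusRd]  L0: P0=I P1=E  mem[L0]=10
2. P1: load  L1  bus=[BusRd]  L1: P0=I P1=E  mem[L1]=80
3. P0: load  L1  bus=[BusRd]  L1: P0=S P1=S  mem[L1]=80
4. P1: load  L0  bus=[-]  L0: P0=I P1=E  mem[L0]=10
5. P1: load  L0  bus=[-]  L0: P0=I P1=E  mem[L0]=10
6. P0: load  L0  bus=[BusRd]  L0: P0=S P1=S  mem[L0]=10
7. P1: load  L1  bus=[-]  L1: P0=S P1=S  mem[L1]=80
8. P1: store L0 := 39  bus=[BusUpgr]  L0: P0=I P1=M  mem[L0]=10
9. P0: load  L1  bus=[-]  L1: P0=S P1=S  mem[L1]=80
10. P0: load  L1  bus=[-]  L1: P0=S P1=S  mem[L1]=80
11. P1: load  L1  bus=[-]  L1: P0=S P1=S  mem[L1]=80
12. P0: load  L0  bus=[BusRd,Flush]  L0: P0=S P1=S  mem[L0]=39
13. P1: store L0 := 3  bus=[BusUpgr]  L0: P0=I P1=M  mem[L0]=39
14. P0: load  L0  bus=[BusRd,Flush]  L0: P0=S P1=S  mem[L0]=3
15. P0: store L0 := 59  bus=[BusUpgr]  L0: P0=M P1=I  mem[L0]=3
16. P1: store L0 := 4  bus=[BusRdX,Flush]  L0: P0=I P1=M  mem[L0]=59
17. P1: store L1 := 65  bus=[BusUpgr]  L1: P0=I P1=M  mem[L1]=80
18. P1: load  L1  bus=[-]  L1: P0=I P1=M  mem[L1]=80
19. P0: load  L0  bus=[BusRd,Flush]  L0: P0=S P1=S  mem[L0]=4
20. P0: store L0 := 35  bus=[BusUpgr]  L0: P0=M P1=I  mem[L0]=4
21. P1: store L1 := 54  bus=[-]  L1: P0=I P1=M  mem[L1]=80

invalidations = 4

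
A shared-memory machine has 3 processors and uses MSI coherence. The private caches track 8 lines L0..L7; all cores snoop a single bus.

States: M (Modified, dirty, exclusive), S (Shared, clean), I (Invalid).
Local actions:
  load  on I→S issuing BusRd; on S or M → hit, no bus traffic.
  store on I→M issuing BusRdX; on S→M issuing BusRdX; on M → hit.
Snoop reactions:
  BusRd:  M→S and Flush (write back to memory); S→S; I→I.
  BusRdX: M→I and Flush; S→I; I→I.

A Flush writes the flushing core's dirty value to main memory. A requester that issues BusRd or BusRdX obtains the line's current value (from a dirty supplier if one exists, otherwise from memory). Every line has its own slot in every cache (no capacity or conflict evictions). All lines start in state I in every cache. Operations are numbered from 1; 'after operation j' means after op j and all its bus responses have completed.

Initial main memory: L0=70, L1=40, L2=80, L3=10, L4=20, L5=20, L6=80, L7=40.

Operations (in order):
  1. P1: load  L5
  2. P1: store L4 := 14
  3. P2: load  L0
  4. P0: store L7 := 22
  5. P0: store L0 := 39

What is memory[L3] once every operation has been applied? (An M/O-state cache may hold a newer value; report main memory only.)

[1] P1: load  L5 | P0:I, P1:S(20), P2:I | bus: BusRd
[2] P1: store L4 := 14 | P0:I, P1:M(14), P2:I | bus: BusRdX
[3] P2: load  L0 | P0:I, P1:I, P2:S(70) | bus: BusRd
[4] P0: store L7 := 22 | P0:M(22), P1:I, P2:I | bus: BusRdX
[5] P0: store L0 := 39 | P0:M(39), P1:I, P2:I | bus: BusRdX

memory[L3] = 10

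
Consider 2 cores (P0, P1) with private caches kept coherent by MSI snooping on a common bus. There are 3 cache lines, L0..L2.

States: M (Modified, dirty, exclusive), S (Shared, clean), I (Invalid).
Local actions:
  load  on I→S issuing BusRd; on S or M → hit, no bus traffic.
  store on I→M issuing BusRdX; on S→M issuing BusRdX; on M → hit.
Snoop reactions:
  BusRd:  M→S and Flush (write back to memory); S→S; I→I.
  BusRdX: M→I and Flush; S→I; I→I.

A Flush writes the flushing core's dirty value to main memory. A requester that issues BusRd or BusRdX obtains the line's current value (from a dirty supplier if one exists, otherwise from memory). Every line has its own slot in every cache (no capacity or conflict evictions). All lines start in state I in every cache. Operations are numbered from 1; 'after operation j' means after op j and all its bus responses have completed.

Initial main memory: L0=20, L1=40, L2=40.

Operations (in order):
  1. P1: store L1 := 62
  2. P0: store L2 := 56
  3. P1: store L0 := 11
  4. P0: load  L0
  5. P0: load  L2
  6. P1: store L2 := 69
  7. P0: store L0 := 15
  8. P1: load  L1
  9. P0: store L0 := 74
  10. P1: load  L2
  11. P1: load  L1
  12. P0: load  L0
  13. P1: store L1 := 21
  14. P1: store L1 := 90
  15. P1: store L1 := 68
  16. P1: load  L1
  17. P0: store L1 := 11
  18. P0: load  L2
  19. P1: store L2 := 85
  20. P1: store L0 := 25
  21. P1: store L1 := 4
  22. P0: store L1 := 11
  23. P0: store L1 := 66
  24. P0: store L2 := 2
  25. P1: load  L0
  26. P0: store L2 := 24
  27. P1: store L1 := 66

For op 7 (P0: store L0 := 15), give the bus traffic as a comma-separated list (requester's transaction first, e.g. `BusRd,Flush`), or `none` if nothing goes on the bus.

step 1: P1: store L1 := 62  ⟶  IM  (L1)  txn=BusRdX  M[L1]=40
step 2: P0: store L2 := 56  ⟶  MI  (L2)  txn=BusRdX  M[L2]=40
step 3: P1: store L0 := 11  ⟶  IM  (L0)  txn=BusRdX  M[L0]=20
step 4: P0: load  L0  ⟶  SS  (L0)  txn=BusRd+Flush  M[L0]=11
step 5: P0: load  L2  ⟶  MI  (L2)  txn=∅  M[L2]=40
step 6: P1: store L2 := 69  ⟶  IM  (L2)  txn=BusRdX+Flush  M[L2]=56
step 7: P0: store L0 := 15  ⟶  MI  (L0)  txn=BusRdX  M[L0]=11
step 8: P1: load  L1  ⟶  IM  (L1)  txn=∅  M[L1]=40
step 9: P0: store L0 := 74  ⟶  MI  (L0)  txn=∅  M[L0]=11
step 10: P1: load  L2  ⟶  IM  (L2)  txn=∅  M[L2]=56
step 11: P1: load  L1  ⟶  IM  (L1)  txn=∅  M[L1]=40
step 12: P0: load  L0  ⟶  MI  (L0)  txn=∅  M[L0]=11
step 13: P1: store L1 := 21  ⟶  IM  (L1)  txn=∅  M[L1]=40
step 14: P1: store L1 := 90  ⟶  IM  (L1)  txn=∅  M[L1]=40
step 15: P1: store L1 := 68  ⟶  IM  (L1)  txn=∅  M[L1]=40
step 16: P1: load  L1  ⟶  IM  (L1)  txn=∅  M[L1]=40
step 17: P0: store L1 := 11  ⟶  MI  (L1)  txn=BusRdX+Flush  M[L1]=68
step 18: P0: load  L2  ⟶  SS  (L2)  txn=BusRd+Flush  M[L2]=69
step 19: P1: store L2 := 85  ⟶  IM  (L2)  txn=BusRdX  M[L2]=69
step 20: P1: store L0 := 25  ⟶  IM  (L0)  txn=BusRdX+Flush  M[L0]=74
step 21: P1: store L1 := 4  ⟶  IM  (L1)  txn=BusRdX+Flush  M[L1]=11
step 22: P0: store L1 := 11  ⟶  MI  (L1)  txn=BusRdX+Flush  M[L1]=4
step 23: P0: store L1 := 66  ⟶  MI  (L1)  txn=∅  M[L1]=4
step 24: P0: store L2 := 2  ⟶  MI  (L2)  txn=BusRdX+Flush  M[L2]=85
step 25: P1: load  L0  ⟶  IM  (L0)  txn=∅  M[L0]=74
step 26: P0: store L2 := 24  ⟶  MI  (L2)  txn=∅  M[L2]=85
step 27: P1: store L1 := 66  ⟶  IM  (L1)  txn=BusRdX+Flush  M[L1]=66

bus = BusRdX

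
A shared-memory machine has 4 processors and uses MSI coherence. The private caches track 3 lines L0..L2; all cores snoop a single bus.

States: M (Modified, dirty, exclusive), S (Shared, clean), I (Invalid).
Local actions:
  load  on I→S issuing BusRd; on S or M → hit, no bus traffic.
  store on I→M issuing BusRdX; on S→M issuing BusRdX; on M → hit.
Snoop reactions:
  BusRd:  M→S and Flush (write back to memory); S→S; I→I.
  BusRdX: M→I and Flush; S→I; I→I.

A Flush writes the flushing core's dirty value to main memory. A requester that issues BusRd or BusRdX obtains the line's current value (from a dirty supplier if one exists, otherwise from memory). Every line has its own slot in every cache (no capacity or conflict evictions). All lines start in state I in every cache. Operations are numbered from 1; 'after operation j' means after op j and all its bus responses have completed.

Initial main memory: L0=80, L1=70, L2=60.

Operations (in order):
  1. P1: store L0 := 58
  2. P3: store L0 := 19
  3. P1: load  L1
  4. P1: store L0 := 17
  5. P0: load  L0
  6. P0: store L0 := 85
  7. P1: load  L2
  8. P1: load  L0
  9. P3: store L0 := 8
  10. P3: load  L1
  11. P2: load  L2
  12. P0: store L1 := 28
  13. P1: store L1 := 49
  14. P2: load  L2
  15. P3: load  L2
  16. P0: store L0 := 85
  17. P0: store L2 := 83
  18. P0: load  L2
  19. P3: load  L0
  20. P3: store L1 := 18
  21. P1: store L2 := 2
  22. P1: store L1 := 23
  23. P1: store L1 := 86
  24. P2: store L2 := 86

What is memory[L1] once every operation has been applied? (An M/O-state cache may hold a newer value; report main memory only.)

[1] P1: store L0 := 58 | P0:I, P1:M(58), P2:I, P3:I | bus: BusRdX
[2] P3: store L0 := 19 | P0:I, P1:I, P2:I, P3:M(19) | bus: BusRdX,Flush
[3] P1: load  L1 | P0:I, P1:S(70), P2:I, P3:I | bus: BusRd
[4] P1: store L0 := 17 | P0:I, P1:M(17), P2:I, P3:I | bus: BusRdX,Flush
[5] P0: load  L0 | P0:S(17), P1:S(17), P2:I, P3:I | bus: BusRd,Flush
[6] P0: store L0 := 85 | P0:M(85), P1:I, P2:I, P3:I | bus: BusRdX
[7] P1: load  L2 | P0:I, P1:S(60), P2:I, P3:I | bus: BusRd
[8] P1: load  L0 | P0:S(85), P1:S(85), P2:I, P3:I | bus: BusRd,Flush
[9] P3: store L0 := 8 | P0:I, P1:I, P2:I, P3:M(8) | bus: BusRdX
[10] P3: load  L1 | P0:I, P1:S(70), P2:I, P3:S(70) | bus: BusRd
[11] P2: load  L2 | P0:I, P1:S(60), P2:S(60), P3:I | bus: BusRd
[12] P0: store L1 := 28 | P0:M(28), P1:I, P2:I, P3:I | bus: BusRdX
[13] P1: store L1 := 49 | P0:I, P1:M(49), P2:I, P3:I | bus: BusRdX,Flush
[14] P2: load  L2 | P0:I, P1:S(60), P2:S(60), P3:I | bus: none
[15] P3: load  L2 | P0:I, P1:S(60), P2:S(60), P3:S(60) | bus: BusRd
[16] P0: store L0 := 85 | P0:M(85), P1:I, P2:I, P3:I | bus: BusRdX,Flush
[17] P0: store L2 := 83 | P0:M(83), P1:I, P2:I, P3:I | bus: BusRdX
[18] P0: load  L2 | P0:M(83), P1:I, P2:I, P3:I | bus: none
[19] P3: load  L0 | P0:S(85), P1:I, P2:I, P3:S(85) | bus: BusRd,Flush
[20] P3: store L1 := 18 | P0:I, P1:I, P2:I, P3:M(18) | bus: BusRdX,Flush
[21] P1: store L2 := 2 | P0:I, P1:M(2), P2:I, P3:I | bus: BusRdX,Flush
[22] P1: store L1 := 23 | P0:I, P1:M(23), P2:I, P3:I | bus: BusRdX,Flush
[23] P1: store L1 := 86 | P0:I, P1:M(86), P2:I, P3:I | bus: none
[24] P2: store L2 := 86 | P0:I, P1:I, P2:M(86), P3:I | bus: BusRdX,Flush

memory[L1] = 18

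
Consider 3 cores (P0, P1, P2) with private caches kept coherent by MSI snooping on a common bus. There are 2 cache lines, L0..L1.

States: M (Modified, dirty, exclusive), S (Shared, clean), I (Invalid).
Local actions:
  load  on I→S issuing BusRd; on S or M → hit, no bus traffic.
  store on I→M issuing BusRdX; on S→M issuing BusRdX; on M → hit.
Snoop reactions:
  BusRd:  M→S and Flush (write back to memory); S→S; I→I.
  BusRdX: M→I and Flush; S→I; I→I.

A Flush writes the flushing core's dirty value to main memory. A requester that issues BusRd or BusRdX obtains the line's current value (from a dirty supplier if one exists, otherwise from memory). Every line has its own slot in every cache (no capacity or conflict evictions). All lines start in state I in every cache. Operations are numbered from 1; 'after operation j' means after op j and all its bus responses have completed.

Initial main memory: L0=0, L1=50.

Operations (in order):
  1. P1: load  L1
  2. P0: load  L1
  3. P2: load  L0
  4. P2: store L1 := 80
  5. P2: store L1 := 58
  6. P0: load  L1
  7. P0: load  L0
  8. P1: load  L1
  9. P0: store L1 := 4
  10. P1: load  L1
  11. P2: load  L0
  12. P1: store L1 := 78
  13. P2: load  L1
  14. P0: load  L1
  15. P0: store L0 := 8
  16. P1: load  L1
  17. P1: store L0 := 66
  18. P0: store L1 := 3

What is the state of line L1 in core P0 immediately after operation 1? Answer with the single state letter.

state = I

1. P1: load  L1  bus=[BusRd]  L1: P0=I P1=S P2=I  mem[L1]=50
2. P0: load  L1  bus=[BusRd]  L1: P0=S P1=S P2=I  mem[L1]=50
3. P2: load  L0  bus=[BusRd]  L0: P0=I P1=I P2=S  mem[L0]=0
4. P2: store L1 := 80  bus=[BusRdX]  L1: P0=I P1=I P2=M  mem[L1]=50
5. P2: store L1 := 58  bus=[-]  L1: P0=I P1=I P2=M  mem[L1]=50
6. P0: load  L1  bus=[BusRd,Flush]  L1: P0=S P1=I P2=S  mem[L1]=58
7. P0: load  L0  bus=[BusRd]  L0: P0=S P1=I P2=S  mem[L0]=0
8. P1: load  L1  bus=[BusRd]  L1: P0=S P1=S P2=S  mem[L1]=58
9. P0: store L1 := 4  bus=[BusRdX]  L1: P0=M P1=I P2=I  mem[L1]=58
10. P1: load  L1  bus=[BusRd,Flush]  L1: P0=S P1=S P2=I  mem[L1]=4
11. P2: load  L0  bus=[-]  L0: P0=S P1=I P2=S  mem[L0]=0
12. P1: store L1 := 78  bus=[BusRdX]  L1: P0=I P1=M P2=I  mem[L1]=4
13. P2: load  L1  bus=[BusRd,Flush]  L1: P0=I P1=S P2=S  mem[L1]=78
14. P0: load  L1  bus=[BusRd]  L1: P0=S P1=S P2=S  mem[L1]=78
15. P0: store L0 := 8  bus=[BusRdX]  L0: P0=M P1=I P2=I  mem[L0]=0
16. P1: load  L1  bus=[-]  L1: P0=S P1=S P2=S  mem[L1]=78
17. P1: store L0 := 66  bus=[BusRdX,Flush]  L0: P0=I P1=M P2=I  mem[L0]=8
18. P0: store L1 := 3  bus=[BusRdX]  L1: P0=M P1=I P2=I  mem[L1]=78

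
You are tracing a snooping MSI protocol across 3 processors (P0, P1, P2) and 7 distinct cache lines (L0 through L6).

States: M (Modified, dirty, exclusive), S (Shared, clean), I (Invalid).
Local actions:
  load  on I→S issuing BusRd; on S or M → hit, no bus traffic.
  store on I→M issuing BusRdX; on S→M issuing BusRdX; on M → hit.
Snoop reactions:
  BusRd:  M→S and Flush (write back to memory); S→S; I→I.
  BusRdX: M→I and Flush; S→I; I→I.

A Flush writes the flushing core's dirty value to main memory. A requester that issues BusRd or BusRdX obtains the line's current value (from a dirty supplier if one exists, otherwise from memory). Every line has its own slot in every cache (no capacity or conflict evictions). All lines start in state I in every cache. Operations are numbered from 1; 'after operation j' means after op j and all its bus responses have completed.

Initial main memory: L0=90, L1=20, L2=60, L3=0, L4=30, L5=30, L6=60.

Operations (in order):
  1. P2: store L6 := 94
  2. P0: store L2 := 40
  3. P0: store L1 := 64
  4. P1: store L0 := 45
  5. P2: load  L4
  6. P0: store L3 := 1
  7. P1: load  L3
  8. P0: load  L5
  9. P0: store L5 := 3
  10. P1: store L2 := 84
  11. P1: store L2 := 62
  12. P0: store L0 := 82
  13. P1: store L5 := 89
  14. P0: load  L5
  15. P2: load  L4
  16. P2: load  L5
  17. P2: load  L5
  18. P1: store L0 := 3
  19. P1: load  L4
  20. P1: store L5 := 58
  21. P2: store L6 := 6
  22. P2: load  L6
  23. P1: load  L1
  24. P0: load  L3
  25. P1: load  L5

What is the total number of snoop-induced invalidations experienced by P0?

invalidations = 4

1. P2: store L6 := 94  bus=[BusRdX]  L6: P0=I P1=I P2=M  mem[L6]=60
2. P0: store L2 := 40  bus=[BusRdX]  L2: P0=M P1=I P2=I  mem[L2]=60
3. P0: store L1 := 64  bus=[BusRdX]  L1: P0=M P1=I P2=I  mem[L1]=20
4. P1: store L0 := 45  bus=[BusRdX]  L0: P0=I P1=M P2=I  mem[L0]=90
5. P2: load  L4  bus=[BusRd]  L4: P0=I P1=I P2=S  mem[L4]=30
6. P0: store L3 := 1  bus=[BusRdX]  L3: P0=M P1=I P2=I  mem[L3]=0
7. P1: load  L3  bus=[BusRd,Flush]  L3: P0=S P1=S P2=I  mem[L3]=1
8. P0: load  L5  bus=[BusRd]  L5: P0=S P1=I P2=I  mem[L5]=30
9. P0: store L5 := 3  bus=[BusRdX]  L5: P0=M P1=I P2=I  mem[L5]=30
10. P1: store L2 := 84  bus=[BusRdX,Flush]  L2: P0=I P1=M P2=I  mem[L2]=40
11. P1: store L2 := 62  bus=[-]  L2: P0=I P1=M P2=I  mem[L2]=40
12. P0: store L0 := 82  bus=[BusRdX,Flush]  L0: P0=M P1=I P2=I  mem[L0]=45
13. P1: store L5 := 89  bus=[BusRdX,Flush]  L5: P0=I P1=M P2=I  mem[L5]=3
14. P0: load  L5  bus=[BusRd,Flush]  L5: P0=S P1=S P2=I  mem[L5]=89
15. P2: load  L4  bus=[-]  L4: P0=I P1=I P2=S  mem[L4]=30
16. P2: load  L5  bus=[BusRd]  L5: P0=S P1=S P2=S  mem[L5]=89
17. P2: load  L5  bus=[-]  L5: P0=S P1=S P2=S  mem[L5]=89
18. P1: store L0 := 3  bus=[BusRdX,Flush]  L0: P0=I P1=M P2=I  mem[L0]=82
19. P1: load  L4  bus=[BusRd]  L4: P0=I P1=S P2=S  mem[L4]=30
20. P1: store L5 := 58  bus=[BusRdX]  L5: P0=I P1=M P2=I  mem[L5]=89
21. P2: store L6 := 6  bus=[-]  L6: P0=I P1=I P2=M  mem[L6]=60
22. P2: load  L6  bus=[-]  L6: P0=I P1=I P2=M  mem[L6]=60
23. P1: load  L1  bus=[BusRd,Flush]  L1: P0=S P1=S P2=I  mem[L1]=64
24. P0: load  L3  bus=[-]  L3: P0=S P1=S P2=I  mem[L3]=1
25. P1: load  L5  bus=[-]  L5: P0=I P1=M P2=I  mem[L5]=89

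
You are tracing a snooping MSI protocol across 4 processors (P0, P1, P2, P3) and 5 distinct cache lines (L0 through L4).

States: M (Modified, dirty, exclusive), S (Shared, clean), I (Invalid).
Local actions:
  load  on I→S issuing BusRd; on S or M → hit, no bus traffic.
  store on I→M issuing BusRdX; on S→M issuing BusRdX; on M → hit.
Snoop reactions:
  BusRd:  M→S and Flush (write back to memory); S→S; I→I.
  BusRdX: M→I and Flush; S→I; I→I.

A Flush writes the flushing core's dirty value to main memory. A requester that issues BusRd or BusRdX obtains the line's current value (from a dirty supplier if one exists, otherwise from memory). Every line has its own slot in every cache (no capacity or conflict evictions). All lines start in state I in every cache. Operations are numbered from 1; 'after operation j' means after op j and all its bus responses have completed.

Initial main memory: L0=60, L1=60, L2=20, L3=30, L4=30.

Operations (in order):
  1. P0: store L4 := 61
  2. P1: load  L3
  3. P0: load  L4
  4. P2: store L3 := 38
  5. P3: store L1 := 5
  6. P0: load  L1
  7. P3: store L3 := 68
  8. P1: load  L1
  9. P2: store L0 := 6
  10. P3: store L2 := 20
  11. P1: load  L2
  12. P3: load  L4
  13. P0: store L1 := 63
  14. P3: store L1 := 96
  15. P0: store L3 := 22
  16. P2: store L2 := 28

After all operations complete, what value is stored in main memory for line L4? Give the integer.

memory[L4] = 61

  op1 P0: store L4 := 61 → M/I/I/I on L4; bus BusRdX; mem=30
  op2 P1: load  L3 → I/S/I/I on L3; bus BusRd; mem=30
  op3 P0: load  L4 → M/I/I/I on L4; bus (none); mem=30
  op4 P2: store L3 := 38 → I/I/M/I on L3; bus BusRdX; mem=30
  op5 P3: store L1 := 5 → I/I/I/M on L1; bus BusRdX; mem=60
  op6 P0: load  L1 → S/I/I/S on L1; bus BusRd Flush; mem=5
  op7 P3: store L3 := 68 → I/I/I/M on L3; bus BusRdX Flush; mem=38
  op8 P1: load  L1 → S/S/I/S on L1; bus BusRd; mem=5
  op9 P2: store L0 := 6 → I/I/M/I on L0; bus BusRdX; mem=60
  op10 P3: store L2 := 20 → I/I/I/M on L2; bus BusRdX; mem=20
  op11 P1: load  L2 → I/S/I/S on L2; bus BusRd Flush; mem=20
  op12 P3: load  L4 → S/I/I/S on L4; bus BusRd Flush; mem=61
  op13 P0: store L1 := 63 → M/I/I/I on L1; bus BusRdX; mem=5
  op14 P3: store L1 := 96 → I/I/I/M on L1; bus BusRdX Flush; mem=63
  op15 P0: store L3 := 22 → M/I/I/I on L3; bus BusRdX Flush; mem=68
  op16 P2: store L2 := 28 → I/I/M/I on L2; bus BusRdX; mem=20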